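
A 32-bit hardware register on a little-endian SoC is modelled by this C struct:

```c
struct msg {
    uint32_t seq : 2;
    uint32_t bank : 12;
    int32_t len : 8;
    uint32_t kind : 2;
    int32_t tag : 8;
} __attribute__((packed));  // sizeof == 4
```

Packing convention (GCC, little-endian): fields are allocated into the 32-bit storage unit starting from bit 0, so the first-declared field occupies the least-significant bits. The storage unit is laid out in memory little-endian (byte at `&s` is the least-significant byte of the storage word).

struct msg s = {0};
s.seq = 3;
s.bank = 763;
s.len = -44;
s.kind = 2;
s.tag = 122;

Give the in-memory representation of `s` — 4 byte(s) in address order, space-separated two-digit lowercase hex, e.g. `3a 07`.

[0+:2] seq=3 & 0x3 = 0x3; word=0x00000003
[2+:12] bank=763 & 0xfff = 0x2fb; word=0x00000bef
[14+:8] len=-44 & 0xff = 0xd4; word=0x00350bef
[22+:2] kind=2 & 0x3 = 0x2; word=0x00b50bef
[24+:8] tag=122 & 0xff = 0x7a; word=0x7ab50bef
word = 0x7ab50bef → little-endian bytes:
  [0]=0xef  [1]=0x0b  [2]=0xb5  [3]=0x7a

ef 0b b5 7a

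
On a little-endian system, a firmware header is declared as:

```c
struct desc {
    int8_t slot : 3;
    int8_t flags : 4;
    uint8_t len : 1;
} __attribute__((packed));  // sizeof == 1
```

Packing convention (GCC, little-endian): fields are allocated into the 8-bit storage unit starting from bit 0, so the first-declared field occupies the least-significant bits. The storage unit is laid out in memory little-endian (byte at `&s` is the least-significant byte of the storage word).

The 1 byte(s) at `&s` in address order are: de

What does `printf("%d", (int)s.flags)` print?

-5

[0]=0xde (little-endian) → word 0xde
slot:3 @ bit 0 → (0xde>>0)&0x7 = 0x6
flags:4 @ bit 3 → (0xde>>3)&0xf = 0xb  ←
len:1 @ bit 7 → (0xde>>7)&0x1 = 0x1
flags signed 4b, MSB=1: 11 - 16 = -5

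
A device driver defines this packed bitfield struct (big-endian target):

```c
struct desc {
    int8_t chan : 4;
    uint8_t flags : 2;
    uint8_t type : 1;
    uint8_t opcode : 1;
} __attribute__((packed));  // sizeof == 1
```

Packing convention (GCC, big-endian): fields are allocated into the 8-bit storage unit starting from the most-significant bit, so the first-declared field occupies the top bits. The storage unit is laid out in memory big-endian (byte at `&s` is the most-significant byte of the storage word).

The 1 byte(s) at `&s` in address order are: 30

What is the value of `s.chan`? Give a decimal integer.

[0]=0x30 (big-endian) → word 0x30
chan [4+:4] = (word>>4) & 0xf = 3  ←
flags [2+:2] = (word>>2) & 0x3 = 0
type [1+:1] = (word>>1) & 0x1 = 0
opcode [0+:1] = (word>>0) & 0x1 = 0
chan signed 4b, MSB=0: value = 3

3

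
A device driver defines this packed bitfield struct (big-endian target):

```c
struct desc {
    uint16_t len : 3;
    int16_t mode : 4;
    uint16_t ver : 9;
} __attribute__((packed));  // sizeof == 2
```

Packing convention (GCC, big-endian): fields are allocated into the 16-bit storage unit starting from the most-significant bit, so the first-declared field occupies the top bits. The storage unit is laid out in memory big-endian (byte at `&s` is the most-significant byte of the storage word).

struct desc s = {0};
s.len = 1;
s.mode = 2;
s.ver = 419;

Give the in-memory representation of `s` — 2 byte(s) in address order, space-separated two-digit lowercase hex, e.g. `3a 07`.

25 a3

len:3 = 1 → 0x1 << 13 → word 0x2000
mode:4 = 2 → 0x2 << 9 → word 0x2400
ver:9 = 419 → 0x1a3 << 0 → word 0x25a3
word = 0x25a3 → big-endian bytes:
  [0]=0x25  [1]=0xa3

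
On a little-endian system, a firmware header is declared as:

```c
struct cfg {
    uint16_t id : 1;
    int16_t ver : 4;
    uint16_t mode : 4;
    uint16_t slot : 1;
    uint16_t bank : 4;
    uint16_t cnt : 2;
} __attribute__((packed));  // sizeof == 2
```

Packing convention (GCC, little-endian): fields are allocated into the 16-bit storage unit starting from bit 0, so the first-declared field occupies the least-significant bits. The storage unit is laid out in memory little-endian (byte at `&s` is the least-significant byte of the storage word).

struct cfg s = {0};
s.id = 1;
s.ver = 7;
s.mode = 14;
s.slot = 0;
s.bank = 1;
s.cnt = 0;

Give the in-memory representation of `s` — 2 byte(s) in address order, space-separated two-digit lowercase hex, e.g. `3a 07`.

id:1 = 1 → 0x1 << 0 → word 0x0001
ver:4 = 7 → 0x7 << 1 → word 0x000f
mode:4 = 14 → 0xe << 5 → word 0x01cf
slot:1 = 0 → 0x0 << 9 → word 0x01cf
bank:4 = 1 → 0x1 << 10 → word 0x05cf
cnt:2 = 0 → 0x0 << 14 → word 0x05cf
word = 0x05cf → little-endian bytes:
  [0]=0xcf  [1]=0x05

cf 05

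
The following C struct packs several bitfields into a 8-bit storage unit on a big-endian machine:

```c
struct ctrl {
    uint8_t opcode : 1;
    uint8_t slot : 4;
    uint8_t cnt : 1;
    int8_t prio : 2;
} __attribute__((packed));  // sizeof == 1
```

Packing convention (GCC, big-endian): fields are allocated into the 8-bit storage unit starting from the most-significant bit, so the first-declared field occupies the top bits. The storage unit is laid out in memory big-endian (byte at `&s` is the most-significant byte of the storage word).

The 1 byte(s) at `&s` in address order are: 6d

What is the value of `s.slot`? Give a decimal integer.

[0]=0x6d (big-endian) → word 0x6d
opcode [7+:1] = (word>>7) & 0x1 = 0
slot [3+:4] = (word>>3) & 0xf = 13  ←
cnt [2+:1] = (word>>2) & 0x1 = 1
prio [0+:2] = (word>>0) & 0x3 = 1

13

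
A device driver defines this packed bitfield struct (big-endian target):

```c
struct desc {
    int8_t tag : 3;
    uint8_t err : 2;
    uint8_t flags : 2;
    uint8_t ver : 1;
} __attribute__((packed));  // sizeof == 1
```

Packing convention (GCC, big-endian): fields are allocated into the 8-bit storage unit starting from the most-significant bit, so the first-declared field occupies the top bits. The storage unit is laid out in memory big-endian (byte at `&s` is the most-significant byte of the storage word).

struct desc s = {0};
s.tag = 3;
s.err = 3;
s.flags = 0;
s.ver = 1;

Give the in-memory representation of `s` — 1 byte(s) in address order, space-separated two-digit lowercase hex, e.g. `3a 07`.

79

tag:3 = 3 → 0x3 << 5 → word 0x60
err:2 = 3 → 0x3 << 3 → word 0x78
flags:2 = 0 → 0x0 << 1 → word 0x78
ver:1 = 1 → 0x1 << 0 → word 0x79
word = 0x79 → big-endian bytes:
  [0]=0x79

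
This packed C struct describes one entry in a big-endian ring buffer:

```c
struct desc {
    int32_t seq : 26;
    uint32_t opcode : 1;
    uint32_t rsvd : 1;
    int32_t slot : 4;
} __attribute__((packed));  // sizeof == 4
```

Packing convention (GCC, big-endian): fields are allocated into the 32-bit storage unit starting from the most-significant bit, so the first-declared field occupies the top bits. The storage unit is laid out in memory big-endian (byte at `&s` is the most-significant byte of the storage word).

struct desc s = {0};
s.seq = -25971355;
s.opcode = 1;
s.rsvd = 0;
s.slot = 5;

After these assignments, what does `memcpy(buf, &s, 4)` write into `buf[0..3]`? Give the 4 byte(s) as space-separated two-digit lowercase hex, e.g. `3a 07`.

seq (26b) val=-25971355 bits=0x273b565 at bit 6: 0x9ced5940
opcode (1b) val=1 bits=0x1 at bit 5: 0x9ced5960
rsvd (1b) val=0 bits=0x0 at bit 4: 0x9ced5960
slot (4b) val=5 bits=0x5 at bit 0: 0x9ced5965
word = 0x9ced5965 → big-endian bytes:
  [0]=0x9c  [1]=0xed  [2]=0x59  [3]=0x65

9c ed 59 65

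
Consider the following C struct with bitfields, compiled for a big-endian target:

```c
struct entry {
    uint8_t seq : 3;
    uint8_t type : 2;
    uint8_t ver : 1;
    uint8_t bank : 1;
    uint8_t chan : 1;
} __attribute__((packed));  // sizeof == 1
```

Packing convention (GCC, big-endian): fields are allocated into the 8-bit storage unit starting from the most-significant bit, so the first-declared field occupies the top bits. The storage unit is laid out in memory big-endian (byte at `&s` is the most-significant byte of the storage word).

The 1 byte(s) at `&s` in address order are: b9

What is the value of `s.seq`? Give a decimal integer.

[0]=0xb9 (big-endian) → word 0xb9
seq [5+:3] = (word>>5) & 0x7 = 5  ←
type [3+:2] = (word>>3) & 0x3 = 3
ver [2+:1] = (word>>2) & 0x1 = 0
bank [1+:1] = (word>>1) & 0x1 = 0
chan [0+:1] = (word>>0) & 0x1 = 1

5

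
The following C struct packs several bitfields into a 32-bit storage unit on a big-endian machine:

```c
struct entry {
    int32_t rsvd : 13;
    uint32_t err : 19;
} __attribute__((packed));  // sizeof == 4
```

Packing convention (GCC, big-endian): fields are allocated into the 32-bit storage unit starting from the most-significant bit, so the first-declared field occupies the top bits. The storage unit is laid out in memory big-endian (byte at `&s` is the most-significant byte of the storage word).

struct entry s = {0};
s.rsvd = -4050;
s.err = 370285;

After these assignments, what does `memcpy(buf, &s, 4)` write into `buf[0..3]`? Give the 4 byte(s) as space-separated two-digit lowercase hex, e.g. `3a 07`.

[19+:13] rsvd=-4050 & 0x1fff = 0x102e; word=0x81700000
[0+:19] err=370285 & 0x7ffff = 0x5a66d; word=0x8175a66d
word = 0x8175a66d → big-endian bytes:
  [0]=0x81  [1]=0x75  [2]=0xa6  [3]=0x6d

81 75 a6 6d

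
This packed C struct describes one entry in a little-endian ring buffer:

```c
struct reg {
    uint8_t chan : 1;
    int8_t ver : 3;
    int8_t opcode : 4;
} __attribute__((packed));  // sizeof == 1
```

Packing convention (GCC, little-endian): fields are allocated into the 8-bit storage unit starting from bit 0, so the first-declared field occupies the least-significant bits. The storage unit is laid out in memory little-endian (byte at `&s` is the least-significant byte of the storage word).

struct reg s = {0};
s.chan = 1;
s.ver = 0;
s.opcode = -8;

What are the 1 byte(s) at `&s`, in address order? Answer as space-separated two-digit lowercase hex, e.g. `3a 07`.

chan (1b) val=1 bits=0x1 at bit 0: 0x01
ver (3b) val=0 bits=0x0 at bit 1: 0x01
opcode (4b) val=-8 bits=0x8 at bit 4: 0x81
word = 0x81 → little-endian bytes:
  [0]=0x81

81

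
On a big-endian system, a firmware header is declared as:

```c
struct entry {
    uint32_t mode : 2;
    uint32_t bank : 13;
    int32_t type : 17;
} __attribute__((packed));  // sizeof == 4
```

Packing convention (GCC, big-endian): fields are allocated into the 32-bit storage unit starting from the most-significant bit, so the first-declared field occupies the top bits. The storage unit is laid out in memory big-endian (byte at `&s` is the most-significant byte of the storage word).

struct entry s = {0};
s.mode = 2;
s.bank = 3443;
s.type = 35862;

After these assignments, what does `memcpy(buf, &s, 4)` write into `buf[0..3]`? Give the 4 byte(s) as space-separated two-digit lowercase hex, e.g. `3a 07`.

9a e6 8c 16

mode (2b) val=2 bits=0x2 at bit 30: 0x80000000
bank (13b) val=3443 bits=0xd73 at bit 17: 0x9ae60000
type (17b) val=35862 bits=0x8c16 at bit 0: 0x9ae68c16
word = 0x9ae68c16 → big-endian bytes:
  [0]=0x9a  [1]=0xe6  [2]=0x8c  [3]=0x16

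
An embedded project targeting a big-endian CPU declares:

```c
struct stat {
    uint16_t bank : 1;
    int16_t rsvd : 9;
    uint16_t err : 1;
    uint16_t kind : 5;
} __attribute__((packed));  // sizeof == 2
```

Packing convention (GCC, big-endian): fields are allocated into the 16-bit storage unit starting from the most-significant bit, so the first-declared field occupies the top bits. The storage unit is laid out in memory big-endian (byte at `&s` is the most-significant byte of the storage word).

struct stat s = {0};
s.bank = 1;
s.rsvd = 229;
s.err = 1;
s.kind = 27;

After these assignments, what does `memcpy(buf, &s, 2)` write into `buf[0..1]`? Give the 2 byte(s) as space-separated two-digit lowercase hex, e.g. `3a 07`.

b9 7b

bank:1 = 1 → 0x1 << 15 → word 0x8000
rsvd:9 = 229 → 0xe5 << 6 → word 0xb940
err:1 = 1 → 0x1 << 5 → word 0xb960
kind:5 = 27 → 0x1b << 0 → word 0xb97b
word = 0xb97b → big-endian bytes:
  [0]=0xb9  [1]=0x7b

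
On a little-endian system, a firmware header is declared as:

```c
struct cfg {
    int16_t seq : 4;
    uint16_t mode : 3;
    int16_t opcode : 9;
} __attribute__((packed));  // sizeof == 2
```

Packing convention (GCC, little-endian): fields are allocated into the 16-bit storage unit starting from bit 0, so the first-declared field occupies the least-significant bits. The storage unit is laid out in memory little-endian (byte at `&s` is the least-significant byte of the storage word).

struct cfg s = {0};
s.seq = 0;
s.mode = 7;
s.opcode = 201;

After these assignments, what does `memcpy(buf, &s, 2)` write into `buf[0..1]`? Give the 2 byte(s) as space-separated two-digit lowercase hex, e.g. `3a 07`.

f0 64

[0+:4] seq=0 & 0xf = 0x0; word=0x0000
[4+:3] mode=7 & 0x7 = 0x7; word=0x0070
[7+:9] opcode=201 & 0x1ff = 0xc9; word=0x64f0
word = 0x64f0 → little-endian bytes:
  [0]=0xf0  [1]=0x64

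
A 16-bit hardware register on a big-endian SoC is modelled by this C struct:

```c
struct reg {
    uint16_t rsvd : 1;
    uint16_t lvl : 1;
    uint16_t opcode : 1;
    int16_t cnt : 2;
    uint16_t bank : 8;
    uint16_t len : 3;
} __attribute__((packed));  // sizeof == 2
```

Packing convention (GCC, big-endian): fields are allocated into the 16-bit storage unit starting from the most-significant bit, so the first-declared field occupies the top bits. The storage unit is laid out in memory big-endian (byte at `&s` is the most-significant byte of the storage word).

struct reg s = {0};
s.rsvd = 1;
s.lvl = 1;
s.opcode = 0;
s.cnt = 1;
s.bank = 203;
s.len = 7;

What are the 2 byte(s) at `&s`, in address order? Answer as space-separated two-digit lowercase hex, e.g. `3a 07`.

ce 5f

[15+:1] rsvd=1 & 0x1 = 0x1; word=0x8000
[14+:1] lvl=1 & 0x1 = 0x1; word=0xc000
[13+:1] opcode=0 & 0x1 = 0x0; word=0xc000
[11+:2] cnt=1 & 0x3 = 0x1; word=0xc800
[3+:8] bank=203 & 0xff = 0xcb; word=0xce58
[0+:3] len=7 & 0x7 = 0x7; word=0xce5f
word = 0xce5f → big-endian bytes:
  [0]=0xce  [1]=0x5f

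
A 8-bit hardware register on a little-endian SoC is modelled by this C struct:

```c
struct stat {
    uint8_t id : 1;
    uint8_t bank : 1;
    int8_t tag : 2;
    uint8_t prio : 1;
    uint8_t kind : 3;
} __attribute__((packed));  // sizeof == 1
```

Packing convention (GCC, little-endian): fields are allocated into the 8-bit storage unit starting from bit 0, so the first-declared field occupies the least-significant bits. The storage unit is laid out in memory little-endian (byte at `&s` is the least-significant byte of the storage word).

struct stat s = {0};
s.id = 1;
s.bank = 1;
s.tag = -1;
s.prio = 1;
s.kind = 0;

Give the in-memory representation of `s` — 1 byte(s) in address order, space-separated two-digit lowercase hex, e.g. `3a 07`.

id (1b) val=1 bits=0x1 at bit 0: 0x01
bank (1b) val=1 bits=0x1 at bit 1: 0x03
tag (2b) val=-1 bits=0x3 at bit 2: 0x0f
prio (1b) val=1 bits=0x1 at bit 4: 0x1f
kind (3b) val=0 bits=0x0 at bit 5: 0x1f
word = 0x1f → little-endian bytes:
  [0]=0x1f

1f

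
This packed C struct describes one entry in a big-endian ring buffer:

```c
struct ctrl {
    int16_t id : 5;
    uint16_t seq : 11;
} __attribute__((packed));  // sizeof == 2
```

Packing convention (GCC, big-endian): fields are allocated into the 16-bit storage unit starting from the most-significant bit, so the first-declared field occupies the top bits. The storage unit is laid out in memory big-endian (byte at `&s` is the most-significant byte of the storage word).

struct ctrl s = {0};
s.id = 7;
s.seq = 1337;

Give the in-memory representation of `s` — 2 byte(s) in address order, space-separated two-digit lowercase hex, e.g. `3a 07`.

3d 39

[11+:5] id=7 & 0x1f = 0x7; word=0x3800
[0+:11] seq=1337 & 0x7ff = 0x539; word=0x3d39
word = 0x3d39 → big-endian bytes:
  [0]=0x3d  [1]=0x39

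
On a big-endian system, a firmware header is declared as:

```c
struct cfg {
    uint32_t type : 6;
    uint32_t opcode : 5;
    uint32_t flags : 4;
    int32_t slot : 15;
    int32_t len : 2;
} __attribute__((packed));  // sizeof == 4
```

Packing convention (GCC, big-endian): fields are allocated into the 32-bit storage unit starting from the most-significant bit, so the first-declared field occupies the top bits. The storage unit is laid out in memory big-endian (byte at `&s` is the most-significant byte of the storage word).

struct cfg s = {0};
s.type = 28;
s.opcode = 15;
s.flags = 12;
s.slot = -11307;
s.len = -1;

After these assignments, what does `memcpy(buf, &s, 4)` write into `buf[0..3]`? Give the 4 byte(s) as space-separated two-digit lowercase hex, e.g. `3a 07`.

71 f9 4f 57

[26+:6] type=28 & 0x3f = 0x1c; word=0x70000000
[21+:5] opcode=15 & 0x1f = 0xf; word=0x71e00000
[17+:4] flags=12 & 0xf = 0xc; word=0x71f80000
[2+:15] slot=-11307 & 0x7fff = 0x53d5; word=0x71f94f54
[0+:2] len=-1 & 0x3 = 0x3; word=0x71f94f57
word = 0x71f94f57 → big-endian bytes:
  [0]=0x71  [1]=0xf9  [2]=0x4f  [3]=0x57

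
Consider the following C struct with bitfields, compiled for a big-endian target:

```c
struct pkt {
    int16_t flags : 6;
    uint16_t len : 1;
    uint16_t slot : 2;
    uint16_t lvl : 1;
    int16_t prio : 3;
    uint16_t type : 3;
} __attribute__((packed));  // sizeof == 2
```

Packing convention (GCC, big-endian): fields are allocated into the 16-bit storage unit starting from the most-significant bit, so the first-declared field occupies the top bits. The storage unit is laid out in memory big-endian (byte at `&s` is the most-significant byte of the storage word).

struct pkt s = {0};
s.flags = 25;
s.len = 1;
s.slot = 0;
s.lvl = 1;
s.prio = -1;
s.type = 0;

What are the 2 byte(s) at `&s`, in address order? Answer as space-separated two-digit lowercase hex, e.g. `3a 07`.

[10+:6] flags=25 & 0x3f = 0x19; word=0x6400
[9+:1] len=1 & 0x1 = 0x1; word=0x6600
[7+:2] slot=0 & 0x3 = 0x0; word=0x6600
[6+:1] lvl=1 & 0x1 = 0x1; word=0x6640
[3+:3] prio=-1 & 0x7 = 0x7; word=0x6678
[0+:3] type=0 & 0x7 = 0x0; word=0x6678
word = 0x6678 → big-endian bytes:
  [0]=0x66  [1]=0x78

66 78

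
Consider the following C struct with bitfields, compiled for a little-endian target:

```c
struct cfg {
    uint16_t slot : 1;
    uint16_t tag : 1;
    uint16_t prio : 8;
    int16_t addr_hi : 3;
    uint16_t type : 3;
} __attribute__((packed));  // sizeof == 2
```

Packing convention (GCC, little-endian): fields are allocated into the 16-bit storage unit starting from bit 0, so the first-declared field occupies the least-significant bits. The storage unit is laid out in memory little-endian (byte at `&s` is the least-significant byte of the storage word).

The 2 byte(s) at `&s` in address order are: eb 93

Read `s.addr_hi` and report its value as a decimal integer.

[0]=0xeb [1]=0x93 (little-endian) → word 0x93eb
slot:1 @ bit 0 → (0x93eb>>0)&0x1 = 0x1
tag:1 @ bit 1 → (0x93eb>>1)&0x1 = 0x1
prio:8 @ bit 2 → (0x93eb>>2)&0xff = 0xfa
addr_hi:3 @ bit 10 → (0x93eb>>10)&0x7 = 0x4  ←
type:3 @ bit 13 → (0x93eb>>13)&0x7 = 0x4
addr_hi signed 3b, MSB=1: 4 - 8 = -4

-4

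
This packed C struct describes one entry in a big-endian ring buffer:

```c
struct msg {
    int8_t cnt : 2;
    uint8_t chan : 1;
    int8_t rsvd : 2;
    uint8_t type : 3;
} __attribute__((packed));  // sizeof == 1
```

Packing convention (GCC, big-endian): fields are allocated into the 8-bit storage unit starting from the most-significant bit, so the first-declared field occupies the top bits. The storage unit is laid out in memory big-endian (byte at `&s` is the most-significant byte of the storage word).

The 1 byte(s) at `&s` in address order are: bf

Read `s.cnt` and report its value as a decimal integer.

[0]=0xbf (big-endian) → word 0xbf
cnt:2 @ bit 6 → (0xbf>>6)&0x3 = 0x2  ←
chan:1 @ bit 5 → (0xbf>>5)&0x1 = 0x1
rsvd:2 @ bit 3 → (0xbf>>3)&0x3 = 0x3
type:3 @ bit 0 → (0xbf>>0)&0x7 = 0x7
cnt signed 2b, MSB=1: 2 - 4 = -2

-2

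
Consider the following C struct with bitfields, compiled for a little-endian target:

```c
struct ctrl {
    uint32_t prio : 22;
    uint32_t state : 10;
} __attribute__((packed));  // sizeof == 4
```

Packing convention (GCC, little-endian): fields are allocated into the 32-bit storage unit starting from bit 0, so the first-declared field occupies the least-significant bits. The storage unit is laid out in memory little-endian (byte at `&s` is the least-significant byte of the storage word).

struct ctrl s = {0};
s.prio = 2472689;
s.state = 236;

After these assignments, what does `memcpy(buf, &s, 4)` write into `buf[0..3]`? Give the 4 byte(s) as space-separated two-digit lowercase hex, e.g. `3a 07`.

prio:22 = 2472689 → 0x25baf1 << 0 → word 0x0025baf1
state:10 = 236 → 0xec << 22 → word 0x3b25baf1
word = 0x3b25baf1 → little-endian bytes:
  [0]=0xf1  [1]=0xba  [2]=0x25  [3]=0x3b

f1 ba 25 3b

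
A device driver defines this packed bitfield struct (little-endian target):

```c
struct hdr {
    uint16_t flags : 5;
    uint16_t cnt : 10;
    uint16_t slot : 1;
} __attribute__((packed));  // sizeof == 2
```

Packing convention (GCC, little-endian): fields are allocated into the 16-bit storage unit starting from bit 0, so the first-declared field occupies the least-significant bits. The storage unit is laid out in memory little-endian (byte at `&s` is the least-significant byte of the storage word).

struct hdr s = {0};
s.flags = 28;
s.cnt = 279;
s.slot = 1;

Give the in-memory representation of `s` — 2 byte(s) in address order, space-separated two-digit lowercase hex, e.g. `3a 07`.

fc a2

[0+:5] flags=28 & 0x1f = 0x1c; word=0x001c
[5+:10] cnt=279 & 0x3ff = 0x117; word=0x22fc
[15+:1] slot=1 & 0x1 = 0x1; word=0xa2fc
word = 0xa2fc → little-endian bytes:
  [0]=0xfc  [1]=0xa2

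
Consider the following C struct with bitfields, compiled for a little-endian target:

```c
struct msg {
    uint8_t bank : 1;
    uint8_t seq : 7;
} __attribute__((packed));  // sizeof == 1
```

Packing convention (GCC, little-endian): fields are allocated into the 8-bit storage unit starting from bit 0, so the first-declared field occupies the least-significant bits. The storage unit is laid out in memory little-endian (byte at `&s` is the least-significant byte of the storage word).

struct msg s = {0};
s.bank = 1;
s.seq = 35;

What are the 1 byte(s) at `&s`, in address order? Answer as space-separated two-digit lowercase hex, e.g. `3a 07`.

[0+:1] bank=1 & 0x1 = 0x1; word=0x01
[1+:7] seq=35 & 0x7f = 0x23; word=0x47
word = 0x47 → little-endian bytes:
  [0]=0x47

47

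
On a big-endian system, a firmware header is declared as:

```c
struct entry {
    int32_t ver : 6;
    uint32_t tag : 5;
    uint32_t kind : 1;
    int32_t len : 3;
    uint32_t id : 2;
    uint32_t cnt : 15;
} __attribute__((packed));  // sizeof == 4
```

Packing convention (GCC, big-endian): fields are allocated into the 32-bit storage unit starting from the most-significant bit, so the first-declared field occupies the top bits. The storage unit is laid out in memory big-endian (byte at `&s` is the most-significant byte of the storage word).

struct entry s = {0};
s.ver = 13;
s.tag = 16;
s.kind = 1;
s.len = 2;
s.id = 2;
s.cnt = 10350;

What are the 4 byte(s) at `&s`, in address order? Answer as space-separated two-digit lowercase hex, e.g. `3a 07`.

ver (6b) val=13 bits=0xd at bit 26: 0x34000000
tag (5b) val=16 bits=0x10 at bit 21: 0x36000000
kind (1b) val=1 bits=0x1 at bit 20: 0x36100000
len (3b) val=2 bits=0x2 at bit 17: 0x36140000
id (2b) val=2 bits=0x2 at bit 15: 0x36150000
cnt (15b) val=10350 bits=0x286e at bit 0: 0x3615286e
word = 0x3615286e → big-endian bytes:
  [0]=0x36  [1]=0x15  [2]=0x28  [3]=0x6e

36 15 28 6e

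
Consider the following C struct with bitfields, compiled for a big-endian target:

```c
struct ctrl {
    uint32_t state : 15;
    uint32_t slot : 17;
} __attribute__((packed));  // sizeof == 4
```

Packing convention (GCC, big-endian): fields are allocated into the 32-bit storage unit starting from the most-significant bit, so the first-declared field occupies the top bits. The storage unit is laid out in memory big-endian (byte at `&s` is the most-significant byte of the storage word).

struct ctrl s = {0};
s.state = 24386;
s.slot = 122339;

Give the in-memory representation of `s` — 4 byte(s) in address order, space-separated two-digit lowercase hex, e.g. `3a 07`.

state:15 = 24386 → 0x5f42 << 17 → word 0xbe840000
slot:17 = 122339 → 0x1dde3 << 0 → word 0xbe85dde3
word = 0xbe85dde3 → big-endian bytes:
  [0]=0xbe  [1]=0x85  [2]=0xdd  [3]=0xe3

be 85 dd e3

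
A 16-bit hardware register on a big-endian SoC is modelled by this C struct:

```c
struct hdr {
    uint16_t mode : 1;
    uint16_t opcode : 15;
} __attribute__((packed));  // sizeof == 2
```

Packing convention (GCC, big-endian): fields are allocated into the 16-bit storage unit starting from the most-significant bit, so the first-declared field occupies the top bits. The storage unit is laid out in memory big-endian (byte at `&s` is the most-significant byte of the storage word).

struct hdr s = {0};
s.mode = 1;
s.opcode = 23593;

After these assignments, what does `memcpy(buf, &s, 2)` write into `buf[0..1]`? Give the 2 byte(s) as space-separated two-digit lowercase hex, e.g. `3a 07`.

dc 29

mode (1b) val=1 bits=0x1 at bit 15: 0x8000
opcode (15b) val=23593 bits=0x5c29 at bit 0: 0xdc29
word = 0xdc29 → big-endian bytes:
  [0]=0xdc  [1]=0x29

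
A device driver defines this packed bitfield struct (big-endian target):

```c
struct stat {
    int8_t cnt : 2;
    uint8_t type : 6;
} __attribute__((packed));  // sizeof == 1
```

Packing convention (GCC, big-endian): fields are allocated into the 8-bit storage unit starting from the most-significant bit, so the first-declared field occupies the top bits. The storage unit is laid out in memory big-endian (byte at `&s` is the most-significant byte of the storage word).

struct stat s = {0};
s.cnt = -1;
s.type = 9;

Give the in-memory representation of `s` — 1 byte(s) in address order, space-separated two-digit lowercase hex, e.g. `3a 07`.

c9

cnt (2b) val=-1 bits=0x3 at bit 6: 0xc0
type (6b) val=9 bits=0x9 at bit 0: 0xc9
word = 0xc9 → big-endian bytes:
  [0]=0xc9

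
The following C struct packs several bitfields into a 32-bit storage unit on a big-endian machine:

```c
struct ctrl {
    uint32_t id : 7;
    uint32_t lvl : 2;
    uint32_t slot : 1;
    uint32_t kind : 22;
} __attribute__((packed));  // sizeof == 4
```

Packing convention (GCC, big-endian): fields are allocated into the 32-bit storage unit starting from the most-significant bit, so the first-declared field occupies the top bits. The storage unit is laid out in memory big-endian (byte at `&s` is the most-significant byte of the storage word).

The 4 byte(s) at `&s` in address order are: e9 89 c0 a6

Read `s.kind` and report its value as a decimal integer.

[0]=0xe9 [1]=0x89 [2]=0xc0 [3]=0xa6 (big-endian) → word 0xe989c0a6
id:7 @ bit 25 → (0xe989c0a6>>25)&0x7f = 0x74
lvl:2 @ bit 23 → (0xe989c0a6>>23)&0x3 = 0x3
slot:1 @ bit 22 → (0xe989c0a6>>22)&0x1 = 0x0
kind:22 @ bit 0 → (0xe989c0a6>>0)&0x3fffff = 0x9c0a6  ←

639142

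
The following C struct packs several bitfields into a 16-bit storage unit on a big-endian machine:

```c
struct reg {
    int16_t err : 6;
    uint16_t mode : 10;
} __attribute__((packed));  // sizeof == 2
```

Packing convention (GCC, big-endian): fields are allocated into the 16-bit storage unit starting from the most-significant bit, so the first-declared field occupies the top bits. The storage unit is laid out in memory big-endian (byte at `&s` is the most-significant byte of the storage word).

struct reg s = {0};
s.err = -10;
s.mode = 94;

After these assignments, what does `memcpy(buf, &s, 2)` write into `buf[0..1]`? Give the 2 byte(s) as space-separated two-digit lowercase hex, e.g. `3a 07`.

[10+:6] err=-10 & 0x3f = 0x36; word=0xd800
[0+:10] mode=94 & 0x3ff = 0x5e; word=0xd85e
word = 0xd85e → big-endian bytes:
  [0]=0xd8  [1]=0x5e

d8 5e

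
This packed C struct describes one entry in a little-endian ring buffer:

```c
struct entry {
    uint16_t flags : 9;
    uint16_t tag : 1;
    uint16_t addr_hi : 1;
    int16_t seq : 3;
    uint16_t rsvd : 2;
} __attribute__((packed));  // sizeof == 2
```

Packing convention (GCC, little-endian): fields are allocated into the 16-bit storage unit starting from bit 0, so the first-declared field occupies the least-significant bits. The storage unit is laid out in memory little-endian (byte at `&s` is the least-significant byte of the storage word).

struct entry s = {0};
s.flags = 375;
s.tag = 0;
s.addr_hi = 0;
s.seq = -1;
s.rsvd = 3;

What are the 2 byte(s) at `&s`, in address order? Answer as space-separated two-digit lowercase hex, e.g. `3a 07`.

77 f9

flags:9 = 375 → 0x177 << 0 → word 0x0177
tag:1 = 0 → 0x0 << 9 → word 0x0177
addr_hi:1 = 0 → 0x0 << 10 → word 0x0177
seq:3 = -1 → 0x7 << 11 → word 0x3977
rsvd:2 = 3 → 0x3 << 14 → word 0xf977
word = 0xf977 → little-endian bytes:
  [0]=0x77  [1]=0xf9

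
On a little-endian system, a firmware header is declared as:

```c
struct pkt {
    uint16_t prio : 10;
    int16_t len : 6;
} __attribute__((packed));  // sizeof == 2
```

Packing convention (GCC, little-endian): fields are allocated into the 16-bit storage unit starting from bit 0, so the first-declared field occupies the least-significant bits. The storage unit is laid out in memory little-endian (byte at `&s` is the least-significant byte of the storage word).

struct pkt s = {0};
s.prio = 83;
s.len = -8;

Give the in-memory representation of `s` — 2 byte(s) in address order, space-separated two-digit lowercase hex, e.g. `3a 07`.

[0+:10] prio=83 & 0x3ff = 0x53; word=0x0053
[10+:6] len=-8 & 0x3f = 0x38; word=0xe053
word = 0xe053 → little-endian bytes:
  [0]=0x53  [1]=0xe0

53 e0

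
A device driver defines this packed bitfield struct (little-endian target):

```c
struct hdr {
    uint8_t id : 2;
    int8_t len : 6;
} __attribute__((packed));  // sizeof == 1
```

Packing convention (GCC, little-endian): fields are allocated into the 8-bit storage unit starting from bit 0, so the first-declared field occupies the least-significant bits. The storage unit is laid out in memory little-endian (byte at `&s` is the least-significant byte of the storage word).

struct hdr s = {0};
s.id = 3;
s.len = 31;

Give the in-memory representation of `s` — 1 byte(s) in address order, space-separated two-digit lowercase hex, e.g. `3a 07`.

7f

id:2 = 3 → 0x3 << 0 → word 0x03
len:6 = 31 → 0x1f << 2 → word 0x7f
word = 0x7f → little-endian bytes:
  [0]=0x7f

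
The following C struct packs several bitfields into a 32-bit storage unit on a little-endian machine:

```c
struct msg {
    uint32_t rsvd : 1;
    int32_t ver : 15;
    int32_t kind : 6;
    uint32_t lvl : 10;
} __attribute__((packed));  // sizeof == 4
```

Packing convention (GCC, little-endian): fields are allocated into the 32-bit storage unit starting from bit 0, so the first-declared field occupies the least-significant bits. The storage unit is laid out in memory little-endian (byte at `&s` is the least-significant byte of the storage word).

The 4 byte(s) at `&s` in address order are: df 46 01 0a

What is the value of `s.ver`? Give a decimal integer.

9071

[0]=0xdf [1]=0x46 [2]=0x01 [3]=0x0a (little-endian) → word 0x0a0146df
rsvd:1 @ bit 0 → (0x0a0146df>>0)&0x1 = 0x1
ver:15 @ bit 1 → (0x0a0146df>>1)&0x7fff = 0x236f  ←
kind:6 @ bit 16 → (0x0a0146df>>16)&0x3f = 0x1
lvl:10 @ bit 22 → (0x0a0146df>>22)&0x3ff = 0x28
ver signed 15b, MSB=0: value = 9071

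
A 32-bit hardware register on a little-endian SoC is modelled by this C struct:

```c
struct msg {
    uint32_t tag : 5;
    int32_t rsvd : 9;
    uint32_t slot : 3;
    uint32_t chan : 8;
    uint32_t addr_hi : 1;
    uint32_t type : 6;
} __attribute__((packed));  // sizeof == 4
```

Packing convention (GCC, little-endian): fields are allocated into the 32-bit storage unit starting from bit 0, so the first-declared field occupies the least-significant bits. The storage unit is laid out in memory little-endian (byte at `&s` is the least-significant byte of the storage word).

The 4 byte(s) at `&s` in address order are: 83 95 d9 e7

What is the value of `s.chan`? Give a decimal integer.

236

[0]=0x83 [1]=0x95 [2]=0xd9 [3]=0xe7 (little-endian) → word 0xe7d99583
tag [0+:5] = (word>>0) & 0x1f = 3
rsvd [5+:9] = (word>>5) & 0x1ff = 172
slot [14+:3] = (word>>14) & 0x7 = 6
chan [17+:8] = (word>>17) & 0xff = 236  ←
addr_hi [25+:1] = (word>>25) & 0x1 = 1
type [26+:6] = (word>>26) & 0x3f = 57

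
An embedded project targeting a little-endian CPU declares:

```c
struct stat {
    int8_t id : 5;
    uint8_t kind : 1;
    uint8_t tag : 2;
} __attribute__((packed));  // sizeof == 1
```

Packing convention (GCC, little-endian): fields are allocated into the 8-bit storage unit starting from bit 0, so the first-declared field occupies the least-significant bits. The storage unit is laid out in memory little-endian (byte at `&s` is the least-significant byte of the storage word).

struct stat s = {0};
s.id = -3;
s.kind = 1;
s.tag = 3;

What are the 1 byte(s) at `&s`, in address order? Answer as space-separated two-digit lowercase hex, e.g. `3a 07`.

[0+:5] id=-3 & 0x1f = 0x1d; word=0x1d
[5+:1] kind=1 & 0x1 = 0x1; word=0x3d
[6+:2] tag=3 & 0x3 = 0x3; word=0xfd
word = 0xfd → little-endian bytes:
  [0]=0xfd

fd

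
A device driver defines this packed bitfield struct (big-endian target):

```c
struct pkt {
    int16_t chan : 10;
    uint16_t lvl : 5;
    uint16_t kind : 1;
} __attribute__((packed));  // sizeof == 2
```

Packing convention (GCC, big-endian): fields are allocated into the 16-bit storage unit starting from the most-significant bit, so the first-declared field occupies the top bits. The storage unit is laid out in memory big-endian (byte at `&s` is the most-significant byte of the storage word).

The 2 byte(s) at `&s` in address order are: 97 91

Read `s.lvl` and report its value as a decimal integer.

8

[0]=0x97 [1]=0x91 (big-endian) → word 0x9791
chan [6+:10] = (word>>6) & 0x3ff = 606
lvl [1+:5] = (word>>1) & 0x1f = 8  ←
kind [0+:1] = (word>>0) & 0x1 = 1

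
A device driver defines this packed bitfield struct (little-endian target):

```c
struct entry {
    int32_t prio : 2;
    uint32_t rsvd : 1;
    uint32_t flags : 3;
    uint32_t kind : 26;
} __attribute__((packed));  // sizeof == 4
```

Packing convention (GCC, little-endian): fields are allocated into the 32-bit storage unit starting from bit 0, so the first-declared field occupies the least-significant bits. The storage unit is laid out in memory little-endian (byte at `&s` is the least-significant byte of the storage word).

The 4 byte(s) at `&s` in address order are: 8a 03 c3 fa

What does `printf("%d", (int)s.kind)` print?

[0]=0x8a [1]=0x03 [2]=0xc3 [3]=0xfa (little-endian) → word 0xfac3038a
prio [0+:2] = (word>>0) & 0x3 = 2
rsvd [2+:1] = (word>>2) & 0x1 = 0
flags [3+:3] = (word>>3) & 0x7 = 1
kind [6+:26] = (word>>6) & 0x3ffffff = 65735694  ←

65735694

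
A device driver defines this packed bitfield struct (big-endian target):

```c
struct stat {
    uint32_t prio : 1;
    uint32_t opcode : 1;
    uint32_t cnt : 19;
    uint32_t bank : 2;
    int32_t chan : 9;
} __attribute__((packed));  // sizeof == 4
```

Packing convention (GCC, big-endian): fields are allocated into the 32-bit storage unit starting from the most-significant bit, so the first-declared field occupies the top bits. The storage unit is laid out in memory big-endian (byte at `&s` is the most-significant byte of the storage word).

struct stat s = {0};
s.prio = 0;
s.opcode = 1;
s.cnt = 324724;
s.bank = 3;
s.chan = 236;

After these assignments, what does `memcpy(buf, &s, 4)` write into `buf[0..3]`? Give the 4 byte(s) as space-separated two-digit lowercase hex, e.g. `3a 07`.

prio:1 = 0 → 0x0 << 31 → word 0x00000000
opcode:1 = 1 → 0x1 << 30 → word 0x40000000
cnt:19 = 324724 → 0x4f474 << 11 → word 0x67a3a000
bank:2 = 3 → 0x3 << 9 → word 0x67a3a600
chan:9 = 236 → 0xec << 0 → word 0x67a3a6ec
word = 0x67a3a6ec → big-endian bytes:
  [0]=0x67  [1]=0xa3  [2]=0xa6  [3]=0xec

67 a3 a6 ec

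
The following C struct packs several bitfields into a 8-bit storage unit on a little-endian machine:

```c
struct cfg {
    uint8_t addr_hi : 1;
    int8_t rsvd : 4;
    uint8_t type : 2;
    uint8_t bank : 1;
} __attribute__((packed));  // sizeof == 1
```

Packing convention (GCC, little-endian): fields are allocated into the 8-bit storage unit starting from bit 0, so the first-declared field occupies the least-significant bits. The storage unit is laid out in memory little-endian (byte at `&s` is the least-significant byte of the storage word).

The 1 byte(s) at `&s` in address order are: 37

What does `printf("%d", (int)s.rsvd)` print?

-5

[0]=0x37 (little-endian) → word 0x37
addr_hi:1 @ bit 0 → (0x37>>0)&0x1 = 0x1
rsvd:4 @ bit 1 → (0x37>>1)&0xf = 0xb  ←
type:2 @ bit 5 → (0x37>>5)&0x3 = 0x1
bank:1 @ bit 7 → (0x37>>7)&0x1 = 0x0
rsvd signed 4b, MSB=1: 11 - 16 = -5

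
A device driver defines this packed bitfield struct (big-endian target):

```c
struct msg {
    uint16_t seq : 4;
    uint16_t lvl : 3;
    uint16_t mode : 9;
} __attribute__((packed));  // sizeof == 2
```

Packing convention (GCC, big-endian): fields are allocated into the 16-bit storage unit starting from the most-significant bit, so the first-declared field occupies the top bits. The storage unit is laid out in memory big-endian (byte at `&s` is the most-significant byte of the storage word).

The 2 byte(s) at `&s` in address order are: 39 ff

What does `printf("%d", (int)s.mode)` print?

[0]=0x39 [1]=0xff (big-endian) → word 0x39ff
seq:4 @ bit 12 → (0x39ff>>12)&0xf = 0x3
lvl:3 @ bit 9 → (0x39ff>>9)&0x7 = 0x4
mode:9 @ bit 0 → (0x39ff>>0)&0x1ff = 0x1ff  ←

511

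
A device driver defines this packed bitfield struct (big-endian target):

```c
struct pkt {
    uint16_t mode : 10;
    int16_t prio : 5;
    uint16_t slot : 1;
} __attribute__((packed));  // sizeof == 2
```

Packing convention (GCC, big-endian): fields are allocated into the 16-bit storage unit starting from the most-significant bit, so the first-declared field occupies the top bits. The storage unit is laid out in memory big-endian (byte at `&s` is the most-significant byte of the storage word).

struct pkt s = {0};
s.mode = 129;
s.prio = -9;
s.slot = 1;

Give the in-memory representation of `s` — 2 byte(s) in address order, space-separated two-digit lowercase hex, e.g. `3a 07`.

[6+:10] mode=129 & 0x3ff = 0x81; word=0x2040
[1+:5] prio=-9 & 0x1f = 0x17; word=0x206e
[0+:1] slot=1 & 0x1 = 0x1; word=0x206f
word = 0x206f → big-endian bytes:
  [0]=0x20  [1]=0x6f

20 6f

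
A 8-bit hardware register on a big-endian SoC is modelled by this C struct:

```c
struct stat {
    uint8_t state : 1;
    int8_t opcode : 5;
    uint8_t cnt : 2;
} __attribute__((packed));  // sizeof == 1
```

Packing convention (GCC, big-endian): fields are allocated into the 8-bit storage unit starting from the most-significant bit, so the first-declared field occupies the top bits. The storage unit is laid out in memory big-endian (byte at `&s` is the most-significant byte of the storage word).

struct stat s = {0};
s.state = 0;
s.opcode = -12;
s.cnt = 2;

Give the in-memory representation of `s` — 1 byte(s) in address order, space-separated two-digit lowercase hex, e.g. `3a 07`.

state:1 = 0 → 0x0 << 7 → word 0x00
opcode:5 = -12 → 0x14 << 2 → word 0x50
cnt:2 = 2 → 0x2 << 0 → word 0x52
word = 0x52 → big-endian bytes:
  [0]=0x52

52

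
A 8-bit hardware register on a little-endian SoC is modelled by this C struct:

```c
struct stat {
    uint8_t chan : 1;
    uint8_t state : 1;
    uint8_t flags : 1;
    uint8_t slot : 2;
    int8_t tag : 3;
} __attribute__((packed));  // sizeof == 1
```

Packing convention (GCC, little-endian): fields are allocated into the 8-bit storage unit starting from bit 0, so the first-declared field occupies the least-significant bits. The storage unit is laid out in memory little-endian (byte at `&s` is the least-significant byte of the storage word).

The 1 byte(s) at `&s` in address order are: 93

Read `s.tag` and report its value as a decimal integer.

[0]=0x93 (little-endian) → word 0x93
chan:1 @ bit 0 → (0x93>>0)&0x1 = 0x1
state:1 @ bit 1 → (0x93>>1)&0x1 = 0x1
flags:1 @ bit 2 → (0x93>>2)&0x1 = 0x0
slot:2 @ bit 3 → (0x93>>3)&0x3 = 0x2
tag:3 @ bit 5 → (0x93>>5)&0x7 = 0x4  ←
tag signed 3b, MSB=1: 4 - 8 = -4

-4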